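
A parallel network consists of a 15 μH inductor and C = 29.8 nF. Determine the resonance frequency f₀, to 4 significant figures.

ω₀ = 1/√(LC) = 1/√(1.5e-05 × 2.98e-08) = 1.496e+06 rad/s
f₀ = ω₀/(2π) = 238.0 kHz

238.0 kHz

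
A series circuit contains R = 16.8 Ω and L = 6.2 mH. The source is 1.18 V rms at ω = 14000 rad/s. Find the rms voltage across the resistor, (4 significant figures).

0.2242 V

X_L = ωL = 86.80 Ω
Z = 16.80 + j86.80 Ω
|Z| = √(16.80² + 86.80²) = 88.41 Ω
I = V/|Z| = 13.35 mA
V_R = I·|Z_R| = 0.01335 × 16.80 = 0.2242 V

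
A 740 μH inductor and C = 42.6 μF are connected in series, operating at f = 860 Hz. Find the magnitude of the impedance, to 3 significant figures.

0.346 Ω

ω = 2πf = 5404 rad/s
X_L = ωL = 4.00 Ω
X_C = 1/(ωC) = 4.34 Ω
Net reactance X = X_L − X_C = -0.346 Ω
Z = − j0.346 Ω
|Z| = √(0² + 0.346²) = 0.346 Ω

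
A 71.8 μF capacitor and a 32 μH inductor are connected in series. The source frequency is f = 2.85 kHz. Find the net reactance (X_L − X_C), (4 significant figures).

ω = 2πf = 17910 rad/s
X_L = ωL = 0.5730 Ω
X_C = 1/(ωC) = 0.7778 Ω
X = 0.5730 − 0.7778 = -0.2047 Ω

-0.2047 Ω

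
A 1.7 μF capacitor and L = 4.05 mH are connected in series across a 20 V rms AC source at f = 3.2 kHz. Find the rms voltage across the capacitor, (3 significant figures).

11.2 V

ω = 2πf = 20110 rad/s
X_L = ωL = 81.4 Ω
X_C = 1/(ωC) = 29.3 Ω
Net reactance X = X_L − X_C = 52.2 Ω
Z = j52.2 Ω
|Z| = √(0² + 52.2²) = 52.2 Ω
I = V/|Z| = 383 mA
V_C = I·|Z_C| = 0.383 × 29.3 = 11.2 V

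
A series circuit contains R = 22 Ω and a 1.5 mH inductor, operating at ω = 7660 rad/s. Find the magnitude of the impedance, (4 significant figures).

24.82 Ω

X_L = ωL = 11.49 Ω
Z = 22.00 + j11.49 Ω
|Z| = √(22.00² + 11.49²) = 24.82 Ω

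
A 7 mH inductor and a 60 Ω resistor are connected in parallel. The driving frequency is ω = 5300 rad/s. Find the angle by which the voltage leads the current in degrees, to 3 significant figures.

X_L = ωL = 37.1 Ω
Parallel: admittances add. Y = 1/R + 1/(jωL)
Y = (0.0167 − j0.0270) S
|Y| = 0.0317 S → |Z| = 1/|Y| = 31.6 Ω, ∠Z = −∠Y = 58.3°

58.3°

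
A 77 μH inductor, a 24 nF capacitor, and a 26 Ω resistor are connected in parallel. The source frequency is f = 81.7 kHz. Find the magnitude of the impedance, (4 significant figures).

24.64 Ω

ω = 2πf = 513300 rad/s
X_L = ωL = 39.53 Ω
X_C = 1/(ωC) = 81.17 Ω
Parallel: admittances add. Y = 1/R + 1/(jωL) + jωC
Y = (0.03846 − j0.01298) S
|Y| = 0.04059 S → |Z| = 1/|Y| = 24.64 Ω, ∠Z = −∠Y = 18.65°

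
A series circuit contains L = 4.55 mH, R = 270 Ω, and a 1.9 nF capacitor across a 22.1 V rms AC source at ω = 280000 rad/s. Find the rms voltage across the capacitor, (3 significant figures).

X_L = ωL = 1270 Ω
X_C = 1/(ωC) = 1880 Ω
Net reactance X = X_L − X_C = -606 Ω
Z = 270 − j606 Ω
|Z| = √(270² + 606²) = 663 Ω
I = V/|Z| = 33.3 mA
V_C = I·|Z_C| = 0.0333 × 1880 = 62.6 V

62.6 V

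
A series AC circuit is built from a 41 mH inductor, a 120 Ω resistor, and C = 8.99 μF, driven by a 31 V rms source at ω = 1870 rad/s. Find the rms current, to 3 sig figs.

256 mA

X_L = ωL = 76.7 Ω
X_C = 1/(ωC) = 59.5 Ω
Net reactance X = X_L − X_C = 17.2 Ω
Z = 120 + j17.2 Ω
|Z| = √(120² + 17.2²) = 121 Ω
I = V/|Z| = 31/121 = 256 mA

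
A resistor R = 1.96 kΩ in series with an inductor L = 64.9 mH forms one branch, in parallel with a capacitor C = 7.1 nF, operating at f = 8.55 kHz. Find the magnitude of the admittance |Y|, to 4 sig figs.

ω = 2πf = 53720 rad/s
X_L = ωL = 3487 Ω
X_C = 1/(ωC) = 2622 Ω
Branch 1 (R+jX_L): Z₁ = 1960 + j3487 Ω, |Z₁| = 4000 Ω
Branch 2 (−jX_C): Z₂ = −j2622 Ω
Parallel: Z = Z₁Z₂/(Z₁+Z₂), |Z| = 4895 Ω, ∠Z = -53.15°
|Y| = 1/|Z| = 204.3 μS

204.3 μS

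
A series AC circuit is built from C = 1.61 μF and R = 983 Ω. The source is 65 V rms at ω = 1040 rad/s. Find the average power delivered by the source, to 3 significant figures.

3.14 W

X_C = 1/(ωC) = 597 Ω
Z = 983 − j597 Ω
|Z| = √(983² + 597²) = 1150 Ω
∠Z = arctan(-597/983) = -31.3°
I = V/|Z| = 56.5 mA
P = VI cos φ = 65 × 0.0565 × cos(-31.3°) = 3.14 W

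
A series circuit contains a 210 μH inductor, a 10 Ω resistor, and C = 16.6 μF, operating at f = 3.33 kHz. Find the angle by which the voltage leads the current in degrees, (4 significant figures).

8.613°

ω = 2πf = 20920 rad/s
X_L = ωL = 4.394 Ω
X_C = 1/(ωC) = 2.879 Ω
Net reactance X = X_L − X_C = 1.515 Ω
Z = 10.00 + j1.515 Ω
|Z| = √(10.00² + 1.515²) = 10.11 Ω
∠Z = arctan(1.515/10.00) = 8.613°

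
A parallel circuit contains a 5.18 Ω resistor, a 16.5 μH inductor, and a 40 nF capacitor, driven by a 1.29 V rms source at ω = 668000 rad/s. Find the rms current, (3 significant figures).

X_L = ωL = 11.0 Ω
X_C = 1/(ωC) = 37.4 Ω
Parallel: admittances add. Y = 1/R + 1/(jωL) + jωC
Y = (0.193 − j0.0640) S
|Y| = 0.203 S → |Z| = 1/|Y| = 4.92 Ω, ∠Z = −∠Y = 18.3°
I = V/|Z| = 1.29/4.92 = 262 mA

262 mA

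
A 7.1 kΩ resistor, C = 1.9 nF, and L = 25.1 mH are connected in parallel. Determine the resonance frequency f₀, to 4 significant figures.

ω₀ = 1/√(LC) = 1/√(0.0251 × 1.9e-09) = 144800 rad/s
f₀ = ω₀/(2π) = 23.05 kHz

23.05 kHz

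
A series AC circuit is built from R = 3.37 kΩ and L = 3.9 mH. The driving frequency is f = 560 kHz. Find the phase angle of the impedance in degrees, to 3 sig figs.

ω = 2πf = 3.519e+06 rad/s
X_L = ωL = 13700 Ω
Z = 3370 + j13700 Ω
|Z| = √(3370² + 13700²) = 14100 Ω
∠Z = arctan(13700/3370) = 76.2°

76.2°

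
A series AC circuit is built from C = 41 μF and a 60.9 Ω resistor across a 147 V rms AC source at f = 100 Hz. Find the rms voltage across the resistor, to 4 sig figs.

ω = 2πf = 628.3 rad/s
X_C = 1/(ωC) = 38.82 Ω
Z = 60.90 − j38.82 Ω
|Z| = √(60.90² + 38.82²) = 72.22 Ω
I = V/|Z| = 2.035 A
V_R = I·|Z_R| = 2.035 × 60.90 = 124.0 V

124.0 V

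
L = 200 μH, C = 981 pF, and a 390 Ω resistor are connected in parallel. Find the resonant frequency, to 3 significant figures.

ω₀ = 1/√(LC) = 1/√(0.0002 × 9.81e-10) = 2.258e+06 rad/s
f₀ = ω₀/(2π) = 359 kHz

359 kHz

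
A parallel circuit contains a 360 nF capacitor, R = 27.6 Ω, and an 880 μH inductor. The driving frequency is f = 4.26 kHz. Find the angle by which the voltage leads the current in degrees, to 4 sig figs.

42.17°

ω = 2πf = 26770 rad/s
X_L = ωL = 23.55 Ω
X_C = 1/(ωC) = 103.8 Ω
Parallel: admittances add. Y = 1/R + 1/(jωL) + jωC
Y = (0.03623 − j0.03282) S
|Y| = 0.04889 S → |Z| = 1/|Y| = 20.46 Ω, ∠Z = −∠Y = 42.17°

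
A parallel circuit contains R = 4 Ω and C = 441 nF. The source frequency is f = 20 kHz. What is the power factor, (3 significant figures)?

ω = 2πf = 125700 rad/s
X_C = 1/(ωC) = 18.0 Ω
Parallel: admittances add. Y = 1/R + jωC
Y = (0.250 + j0.0554) S
|Y| = 0.256 S → |Z| = 1/|Y| = 3.91 Ω, ∠Z = −∠Y = -12.5°
cos φ = cos(-12.5°) = 0.976

0.976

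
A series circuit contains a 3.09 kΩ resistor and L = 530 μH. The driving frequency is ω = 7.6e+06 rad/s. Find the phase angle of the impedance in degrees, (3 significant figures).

X_L = ωL = 4030 Ω
Z = 3090 + j4030 Ω
|Z| = √(3090² + 4030²) = 5080 Ω
∠Z = arctan(4030/3090) = 52.5°

52.5°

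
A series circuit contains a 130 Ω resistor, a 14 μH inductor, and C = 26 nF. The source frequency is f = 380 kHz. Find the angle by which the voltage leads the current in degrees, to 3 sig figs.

7.59°

ω = 2πf = 2.388e+06 rad/s
X_L = ωL = 33.4 Ω
X_C = 1/(ωC) = 16.1 Ω
Net reactance X = X_L − X_C = 17.3 Ω
Z = 130 + j17.3 Ω
|Z| = √(130² + 17.3²) = 131 Ω
∠Z = arctan(17.3/130) = 7.59°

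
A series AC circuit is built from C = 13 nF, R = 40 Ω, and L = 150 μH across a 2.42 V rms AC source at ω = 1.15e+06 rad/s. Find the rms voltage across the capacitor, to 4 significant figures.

1.433 V

X_L = ωL = 172.5 Ω
X_C = 1/(ωC) = 66.89 Ω
Net reactance X = X_L − X_C = 105.6 Ω
Z = 40.00 + j105.6 Ω
|Z| = √(40.00² + 105.6²) = 112.9 Ω
I = V/|Z| = 21.43 mA
V_C = I·|Z_C| = 0.02143 × 66.89 = 1.433 V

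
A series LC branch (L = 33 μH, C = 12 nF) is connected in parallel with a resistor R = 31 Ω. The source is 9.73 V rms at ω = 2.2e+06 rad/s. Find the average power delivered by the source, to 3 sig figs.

X_L = ωL = 72.6 Ω
X_C = 1/(ωC) = 37.9 Ω
Branch 1: Z₁ = R = 31.0 Ω
Branch 2 (series LC): Z₂ = j(X_L − X_C) = j34.7 Ω
Parallel: Z = Z₁Z₂/(Z₁+Z₂), |Z| = 23.1 Ω, ∠Z = 41.8°
I = V/|Z| = 421 mA
P = VI cos φ = 9.73 × 0.421 × cos(41.8°) = 3.05 W

3.05 W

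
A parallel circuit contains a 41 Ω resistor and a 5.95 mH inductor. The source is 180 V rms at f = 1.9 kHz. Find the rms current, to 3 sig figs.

5.07 A

ω = 2πf = 11940 rad/s
X_L = ωL = 71.0 Ω
Parallel: admittances add. Y = 1/R + 1/(jωL)
Y = (0.0244 − j0.0141) S
|Y| = 0.0282 S → |Z| = 1/|Y| = 35.5 Ω, ∠Z = −∠Y = 30.0°
I = V/|Z| = 180/35.5 = 5.07 A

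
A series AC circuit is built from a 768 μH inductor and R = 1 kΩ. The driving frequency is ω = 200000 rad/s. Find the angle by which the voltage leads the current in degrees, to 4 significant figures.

8.732°

X_L = ωL = 153.6 Ω
Z = 1000 + j153.6 Ω
|Z| = √(1000² + 153.6²) = 1012 Ω
∠Z = arctan(153.6/1000) = 8.732°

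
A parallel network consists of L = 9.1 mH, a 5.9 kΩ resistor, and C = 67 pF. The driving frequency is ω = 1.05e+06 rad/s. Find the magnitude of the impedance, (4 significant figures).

X_L = ωL = 9555 Ω
X_C = 1/(ωC) = 14210 Ω
Parallel: admittances add. Y = 1/R + 1/(jωL) + jωC
Y = (0.0001695 − j3.431e-05) S
|Y| = 0.0001729 S → |Z| = 1/|Y| = 5783 Ω, ∠Z = −∠Y = 11.44°

5783 Ω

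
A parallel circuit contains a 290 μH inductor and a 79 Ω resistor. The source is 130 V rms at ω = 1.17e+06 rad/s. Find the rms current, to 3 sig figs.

1.69 A

X_L = ωL = 339 Ω
Parallel: admittances add. Y = 1/R + 1/(jωL)
Y = (0.0127 − j0.00295) S
|Y| = 0.0130 S → |Z| = 1/|Y| = 76.9 Ω, ∠Z = −∠Y = 13.1°
I = V/|Z| = 130/76.9 = 1.69 A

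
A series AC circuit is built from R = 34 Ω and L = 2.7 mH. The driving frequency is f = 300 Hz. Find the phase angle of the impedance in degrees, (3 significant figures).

8.51°

ω = 2πf = 1885 rad/s
X_L = ωL = 5.09 Ω
Z = 34.0 + j5.09 Ω
|Z| = √(34.0² + 5.09²) = 34.4 Ω
∠Z = arctan(5.09/34.0) = 8.51°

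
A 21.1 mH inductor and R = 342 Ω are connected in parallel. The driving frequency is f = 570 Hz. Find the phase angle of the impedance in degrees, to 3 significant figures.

ω = 2πf = 3581 rad/s
X_L = ωL = 75.6 Ω
Parallel: admittances add. Y = 1/R + 1/(jωL)
Y = (0.00292 − j0.0132) S
|Y| = 0.0136 S → |Z| = 1/|Y| = 73.8 Ω, ∠Z = −∠Y = 77.5°

77.5°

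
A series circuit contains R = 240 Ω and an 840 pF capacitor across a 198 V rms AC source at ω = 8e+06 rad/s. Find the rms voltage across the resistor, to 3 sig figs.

168 V

X_C = 1/(ωC) = 149 Ω
Z = 240 − j149 Ω
|Z| = √(240² + 149²) = 282 Ω
I = V/|Z| = 701 mA
V_R = I·|Z_R| = 0.701 × 240 = 168 V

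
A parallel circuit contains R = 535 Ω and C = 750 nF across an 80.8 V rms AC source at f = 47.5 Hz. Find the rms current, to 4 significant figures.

152.1 mA

ω = 2πf = 298.5 rad/s
X_C = 1/(ωC) = 4468 Ω
Parallel: admittances add. Y = 1/R + jωC
Y = (0.001869 + j0.0002238) S
|Y| = 0.001883 S → |Z| = 1/|Y| = 531.2 Ω, ∠Z = −∠Y = -6.829°
I = V/|Z| = 80.8/531.2 = 152.1 mA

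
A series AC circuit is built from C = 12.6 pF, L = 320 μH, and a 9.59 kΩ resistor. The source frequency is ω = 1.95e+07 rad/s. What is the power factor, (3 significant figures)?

X_L = ωL = 6240 Ω
X_C = 1/(ωC) = 4070 Ω
Net reactance X = X_L − X_C = 2170 Ω
Z = 9590 + j2170 Ω
|Z| = √(9590² + 2170²) = 9830 Ω
∠Z = arctan(2170/9590) = 12.8°
cos φ = cos(12.8°) = 0.975

0.975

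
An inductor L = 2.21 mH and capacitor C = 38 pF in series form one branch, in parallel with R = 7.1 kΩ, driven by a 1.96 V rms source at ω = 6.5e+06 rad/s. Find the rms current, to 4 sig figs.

335.1 μA

X_L = ωL = 14370 Ω
X_C = 1/(ωC) = 4049 Ω
Branch 1: Z₁ = R = 7100 Ω
Branch 2 (series LC): Z₂ = j(X_L − X_C) = j10320 Ω
Parallel: Z = Z₁Z₂/(Z₁+Z₂), |Z| = 5849 Ω, ∠Z = 34.54°
I = V/|Z| = 1.96/5849 = 335.1 μA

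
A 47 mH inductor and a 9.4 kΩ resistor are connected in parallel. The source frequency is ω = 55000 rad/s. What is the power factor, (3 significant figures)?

X_L = ωL = 2580 Ω
Parallel: admittances add. Y = 1/R + 1/(jωL)
Y = (0.000106 − j0.000387) S
|Y| = 0.000401 S → |Z| = 1/|Y| = 2490 Ω, ∠Z = −∠Y = 74.6°
cos φ = cos(74.6°) = 0.265

0.265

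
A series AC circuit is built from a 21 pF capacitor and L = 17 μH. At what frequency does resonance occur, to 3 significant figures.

ω₀ = 1/√(LC) = 1/√(1.7e-05 × 2.1e-11) = 5.293e+07 rad/s
f₀ = ω₀/(2π) = 8.42 MHz

8.42 MHz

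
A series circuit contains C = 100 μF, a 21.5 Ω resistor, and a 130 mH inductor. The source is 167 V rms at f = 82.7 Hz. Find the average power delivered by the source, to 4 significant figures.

ω = 2πf = 519.6 rad/s
X_L = ωL = 67.55 Ω
X_C = 1/(ωC) = 19.24 Ω
Net reactance X = X_L − X_C = 48.31 Ω
Z = 21.50 + j48.31 Ω
|Z| = √(21.50² + 48.31²) = 52.87 Ω
∠Z = arctan(48.31/21.50) = 66.01°
I = V/|Z| = 3.158 A
P = VI cos φ = 167 × 3.158 × cos(66.01°) = 214.5 W

214.5 W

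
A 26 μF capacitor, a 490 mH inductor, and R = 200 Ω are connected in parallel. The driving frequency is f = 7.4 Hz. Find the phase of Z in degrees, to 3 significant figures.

83.3°

ω = 2πf = 46.50 rad/s
X_L = ωL = 22.8 Ω
X_C = 1/(ωC) = 827 Ω
Parallel: admittances add. Y = 1/R + 1/(jωL) + jωC
Y = (0.00500 − j0.0427) S
|Y| = 0.0430 S → |Z| = 1/|Y| = 23.3 Ω, ∠Z = −∠Y = 83.3°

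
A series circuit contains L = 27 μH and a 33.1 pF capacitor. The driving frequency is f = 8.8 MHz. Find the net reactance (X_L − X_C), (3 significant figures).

ω = 2πf = 5.529e+07 rad/s
X_L = ωL = 1490 Ω
X_C = 1/(ωC) = 546 Ω
X = 1490 − 546 = 946 Ω

946 Ω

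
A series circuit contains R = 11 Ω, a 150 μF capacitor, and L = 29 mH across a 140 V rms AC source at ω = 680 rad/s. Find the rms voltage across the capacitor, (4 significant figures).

92.68 V

X_L = ωL = 19.72 Ω
X_C = 1/(ωC) = 9.804 Ω
Net reactance X = X_L − X_C = 9.916 Ω
Z = 11.00 + j9.916 Ω
|Z| = √(11.00² + 9.916²) = 14.81 Ω
I = V/|Z| = 9.453 A
V_C = I·|Z_C| = 9.453 × 9.804 = 92.68 V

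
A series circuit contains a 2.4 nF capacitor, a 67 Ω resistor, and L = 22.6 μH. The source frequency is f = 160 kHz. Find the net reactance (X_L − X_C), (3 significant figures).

-392 Ω

ω = 2πf = 1.005e+06 rad/s
X_L = ωL = 22.7 Ω
X_C = 1/(ωC) = 414 Ω
X = 22.7 − 414 = -392 Ω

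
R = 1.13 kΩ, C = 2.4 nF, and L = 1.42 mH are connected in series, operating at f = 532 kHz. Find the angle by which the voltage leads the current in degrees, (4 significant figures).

76.26°

ω = 2πf = 3.343e+06 rad/s
X_L = ωL = 4747 Ω
X_C = 1/(ωC) = 124.7 Ω
Net reactance X = X_L − X_C = 4622 Ω
Z = 1130 + j4622 Ω
|Z| = √(1130² + 4622²) = 4758 Ω
∠Z = arctan(4622/1130) = 76.26°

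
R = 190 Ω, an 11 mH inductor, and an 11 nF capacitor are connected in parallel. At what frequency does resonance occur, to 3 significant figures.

14.5 kHz

ω₀ = 1/√(LC) = 1/√(0.011 × 1.1e-08) = 90910 rad/s
f₀ = ω₀/(2π) = 14.5 kHz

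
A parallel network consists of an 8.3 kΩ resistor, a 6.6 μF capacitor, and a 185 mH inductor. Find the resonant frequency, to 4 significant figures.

ω₀ = 1/√(LC) = 1/√(0.185 × 6.6e-06) = 905.0 rad/s
f₀ = ω₀/(2π) = 144.0 Hz

144.0 Hz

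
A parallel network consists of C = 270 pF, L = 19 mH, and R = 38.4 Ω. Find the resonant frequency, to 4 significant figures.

ω₀ = 1/√(LC) = 1/√(0.019 × 2.7e-10) = 441500 rad/s
f₀ = ω₀/(2π) = 70.27 kHz

70.27 kHz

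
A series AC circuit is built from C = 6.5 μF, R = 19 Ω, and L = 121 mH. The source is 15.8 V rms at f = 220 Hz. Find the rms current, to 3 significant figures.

267 mA

ω = 2πf = 1382 rad/s
X_L = ωL = 167 Ω
X_C = 1/(ωC) = 111 Ω
Net reactance X = X_L − X_C = 56.0 Ω
Z = 19.0 + j56.0 Ω
|Z| = √(19.0² + 56.0²) = 59.1 Ω
I = V/|Z| = 15.8/59.1 = 267 mA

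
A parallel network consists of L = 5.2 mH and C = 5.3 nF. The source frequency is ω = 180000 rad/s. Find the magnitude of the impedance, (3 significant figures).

X_L = ωL = 936 Ω
X_C = 1/(ωC) = 1050 Ω
Parallel: admittances add. Y = 1/(jωL) + jωC
Y = (0 − j0.000114) S
|Y| = 0.000114 S → |Z| = 1/|Y| = 8740 Ω, ∠Z = −∠Y = 90.0°

8740 Ω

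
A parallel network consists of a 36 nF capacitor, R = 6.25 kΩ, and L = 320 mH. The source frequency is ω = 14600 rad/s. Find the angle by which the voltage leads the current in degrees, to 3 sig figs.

X_L = ωL = 4670 Ω
X_C = 1/(ωC) = 1900 Ω
Parallel: admittances add. Y = 1/R + 1/(jωL) + jωC
Y = (0.000160 + j0.000312) S
|Y| = 0.000350 S → |Z| = 1/|Y| = 2860 Ω, ∠Z = −∠Y = -62.8°

-62.8°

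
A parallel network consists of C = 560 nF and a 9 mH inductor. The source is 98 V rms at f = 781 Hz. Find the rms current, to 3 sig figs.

ω = 2πf = 4907 rad/s
X_L = ωL = 44.2 Ω
X_C = 1/(ωC) = 364 Ω
Parallel: admittances add. Y = 1/(jωL) + jωC
Y = (0 − j0.0199) S
|Y| = 0.0199 S → |Z| = 1/|Y| = 50.3 Ω, ∠Z = −∠Y = 90.0°
I = V/|Z| = 98/50.3 = 1.95 A

1.95 A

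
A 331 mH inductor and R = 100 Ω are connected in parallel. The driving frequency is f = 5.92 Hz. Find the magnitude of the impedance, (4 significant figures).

12.22 Ω

ω = 2πf = 37.20 rad/s
X_L = ωL = 12.31 Ω
Parallel: admittances add. Y = 1/R + 1/(jωL)
Y = (0.01000 − j0.08122) S
|Y| = 0.08183 S → |Z| = 1/|Y| = 12.22 Ω, ∠Z = −∠Y = 82.98°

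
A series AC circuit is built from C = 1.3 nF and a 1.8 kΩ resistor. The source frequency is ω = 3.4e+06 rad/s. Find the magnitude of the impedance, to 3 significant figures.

X_C = 1/(ωC) = 226 Ω
Z = 1800 − j226 Ω
|Z| = √(1800² + 226²) = 1810 Ω

1810 Ω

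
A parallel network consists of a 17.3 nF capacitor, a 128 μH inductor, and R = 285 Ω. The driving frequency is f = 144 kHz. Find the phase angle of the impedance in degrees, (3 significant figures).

ω = 2πf = 904800 rad/s
X_L = ωL = 116 Ω
X_C = 1/(ωC) = 63.9 Ω
Parallel: admittances add. Y = 1/R + 1/(jωL) + jωC
Y = (0.00351 + j0.00702) S
|Y| = 0.00785 S → |Z| = 1/|Y| = 127 Ω, ∠Z = −∠Y = -63.4°

-63.4°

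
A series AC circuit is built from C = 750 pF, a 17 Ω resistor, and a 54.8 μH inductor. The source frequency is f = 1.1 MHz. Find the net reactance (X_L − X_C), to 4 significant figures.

185.8 Ω

ω = 2πf = 6.912e+06 rad/s
X_L = ωL = 378.8 Ω
X_C = 1/(ωC) = 192.9 Ω
X = 378.8 − 192.9 = 185.8 Ω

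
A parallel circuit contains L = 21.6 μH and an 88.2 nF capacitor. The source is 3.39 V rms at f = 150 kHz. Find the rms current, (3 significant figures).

115 mA

ω = 2πf = 942500 rad/s
X_L = ωL = 20.4 Ω
X_C = 1/(ωC) = 12.0 Ω
Parallel: admittances add. Y = 1/(jωL) + jωC
Y = (0 + j0.0340) S
|Y| = 0.0340 S → |Z| = 1/|Y| = 29.4 Ω, ∠Z = −∠Y = -90.0°
I = V/|Z| = 3.39/29.4 = 115 mA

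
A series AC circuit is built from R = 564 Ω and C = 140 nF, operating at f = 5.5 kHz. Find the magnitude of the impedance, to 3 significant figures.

ω = 2πf = 34560 rad/s
X_C = 1/(ωC) = 207 Ω
Z = 564 − j207 Ω
|Z| = √(564² + 207²) = 601 Ω

601 Ω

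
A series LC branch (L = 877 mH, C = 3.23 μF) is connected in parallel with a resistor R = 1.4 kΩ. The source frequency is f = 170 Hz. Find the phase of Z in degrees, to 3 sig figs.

65.2°

ω = 2πf = 1068 rad/s
X_L = ωL = 937 Ω
X_C = 1/(ωC) = 290 Ω
Branch 1: Z₁ = R = 1400 Ω
Branch 2 (series LC): Z₂ = j(X_L − X_C) = j647 Ω
Parallel: Z = Z₁Z₂/(Z₁+Z₂), |Z| = 587 Ω, ∠Z = 65.2°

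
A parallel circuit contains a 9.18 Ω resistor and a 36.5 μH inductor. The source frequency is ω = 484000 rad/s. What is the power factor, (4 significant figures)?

0.8873

X_L = ωL = 17.67 Ω
Parallel: admittances add. Y = 1/R + 1/(jωL)
Y = (0.1089 − j0.05661) S
|Y| = 0.1228 S → |Z| = 1/|Y| = 8.146 Ω, ∠Z = −∠Y = 27.46°
cos φ = cos(27.46°) = 0.8873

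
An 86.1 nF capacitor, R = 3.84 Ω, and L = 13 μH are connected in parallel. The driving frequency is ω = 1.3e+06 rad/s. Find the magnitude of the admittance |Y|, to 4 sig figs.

X_L = ωL = 16.90 Ω
X_C = 1/(ωC) = 8.934 Ω
Parallel: admittances add. Y = 1/R + 1/(jωL) + jωC
Y = (0.2604 + j0.05276) S
|Y| = 0.2657 S → |Z| = 1/|Y| = 3.764 Ω, ∠Z = −∠Y = -11.45°

265.7 mS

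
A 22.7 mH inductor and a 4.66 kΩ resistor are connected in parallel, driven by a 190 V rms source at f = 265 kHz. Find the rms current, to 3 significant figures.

41.1 mA

ω = 2πf = 1.665e+06 rad/s
X_L = ωL = 37800 Ω
Parallel: admittances add. Y = 1/R + 1/(jωL)
Y = (0.000215 − j2.65e-05) S
|Y| = 0.000216 S → |Z| = 1/|Y| = 4620 Ω, ∠Z = −∠Y = 7.03°
I = V/|Z| = 190/4620 = 41.1 mA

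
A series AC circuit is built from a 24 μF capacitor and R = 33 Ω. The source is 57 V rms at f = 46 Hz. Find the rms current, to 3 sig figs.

385 mA

ω = 2πf = 289.0 rad/s
X_C = 1/(ωC) = 144 Ω
Z = 33.0 − j144 Ω
|Z| = √(33.0² + 144²) = 148 Ω
I = V/|Z| = 57/148 = 385 mA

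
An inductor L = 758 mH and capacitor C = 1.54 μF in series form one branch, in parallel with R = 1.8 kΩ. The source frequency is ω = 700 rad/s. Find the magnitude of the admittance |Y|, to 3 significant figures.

2.58 mS

X_L = ωL = 531 Ω
X_C = 1/(ωC) = 928 Ω
Branch 1: Z₁ = R = 1800 Ω
Branch 2 (series LC): Z₂ = j(X_L − X_C) = −j397 Ω
Parallel: Z = Z₁Z₂/(Z₁+Z₂), |Z| = 388 Ω, ∠Z = -77.6°
|Y| = 1/|Z| = 2.58 mS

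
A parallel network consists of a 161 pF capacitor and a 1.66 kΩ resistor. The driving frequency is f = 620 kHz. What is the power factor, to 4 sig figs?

ω = 2πf = 3.896e+06 rad/s
X_C = 1/(ωC) = 1594 Ω
Parallel: admittances add. Y = 1/R + jωC
Y = (0.0006024 + j0.0006272) S
|Y| = 0.0008696 S → |Z| = 1/|Y| = 1150 Ω, ∠Z = −∠Y = -46.15°
cos φ = cos(-46.15°) = 0.6927

0.6927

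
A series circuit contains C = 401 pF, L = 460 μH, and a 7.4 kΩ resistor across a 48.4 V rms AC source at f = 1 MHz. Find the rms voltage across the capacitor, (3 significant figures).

ω = 2πf = 6.283e+06 rad/s
X_L = ωL = 2890 Ω
X_C = 1/(ωC) = 397 Ω
Net reactance X = X_L − X_C = 2490 Ω
Z = 7400 + j2490 Ω
|Z| = √(7400² + 2490²) = 7810 Ω
I = V/|Z| = 6.20 mA
V_C = I·|Z_C| = 0.00620 × 397 = 2.46 V

2.46 V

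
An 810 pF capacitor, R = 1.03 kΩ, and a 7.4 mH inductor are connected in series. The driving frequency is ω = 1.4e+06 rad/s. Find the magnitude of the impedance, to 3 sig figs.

9530 Ω

X_L = ωL = 10400 Ω
X_C = 1/(ωC) = 882 Ω
Net reactance X = X_L − X_C = 9480 Ω
Z = 1030 + j9480 Ω
|Z| = √(1030² + 9480²) = 9530 Ω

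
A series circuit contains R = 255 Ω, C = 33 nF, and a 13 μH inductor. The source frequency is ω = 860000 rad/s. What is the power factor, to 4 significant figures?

X_L = ωL = 11.18 Ω
X_C = 1/(ωC) = 35.24 Ω
Net reactance X = X_L − X_C = -24.06 Ω
Z = 255.0 − j24.06 Ω
|Z| = √(255.0² + 24.06²) = 256.1 Ω
∠Z = arctan(-24.06/255.0) = -5.389°
cos φ = cos(-5.389°) = 0.9956

0.9956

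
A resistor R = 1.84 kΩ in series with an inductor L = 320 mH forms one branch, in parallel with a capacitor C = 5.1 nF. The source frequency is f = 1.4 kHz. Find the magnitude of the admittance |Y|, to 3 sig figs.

261 μS

ω = 2πf = 8796 rad/s
X_L = ωL = 2810 Ω
X_C = 1/(ωC) = 22300 Ω
Branch 1 (R+jX_L): Z₁ = 1840 + j2810 Ω, |Z₁| = 3360 Ω
Branch 2 (−jX_C): Z₂ = −j22300 Ω
Parallel: Z = Z₁Z₂/(Z₁+Z₂), |Z| = 3830 Ω, ∠Z = 51.4°
|Y| = 1/|Z| = 261 μS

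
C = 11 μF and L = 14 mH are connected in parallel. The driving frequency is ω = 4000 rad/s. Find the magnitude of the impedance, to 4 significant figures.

38.25 Ω

X_L = ωL = 56.00 Ω
X_C = 1/(ωC) = 22.73 Ω
Parallel: admittances add. Y = 1/(jωL) + jωC
Y = (0 + j0.02614) S
|Y| = 0.02614 S → |Z| = 1/|Y| = 38.25 Ω, ∠Z = −∠Y = -90.00°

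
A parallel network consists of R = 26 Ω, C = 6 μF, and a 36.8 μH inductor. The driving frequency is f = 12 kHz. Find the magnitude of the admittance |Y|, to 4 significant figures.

99.70 mS

ω = 2πf = 75400 rad/s
X_L = ωL = 2.775 Ω
X_C = 1/(ωC) = 2.210 Ω
Parallel: admittances add. Y = 1/R + 1/(jωL) + jωC
Y = (0.03846 + j0.09198) S
|Y| = 0.09970 S → |Z| = 1/|Y| = 10.03 Ω, ∠Z = −∠Y = -67.31°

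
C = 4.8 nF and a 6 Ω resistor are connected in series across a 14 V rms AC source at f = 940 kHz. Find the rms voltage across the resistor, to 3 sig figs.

2.35 V

ω = 2πf = 5.906e+06 rad/s
X_C = 1/(ωC) = 35.3 Ω
Z = 6.00 − j35.3 Ω
|Z| = √(6.00² + 35.3²) = 35.8 Ω
I = V/|Z| = 391 mA
V_R = I·|Z_R| = 0.391 × 6.00 = 2.35 V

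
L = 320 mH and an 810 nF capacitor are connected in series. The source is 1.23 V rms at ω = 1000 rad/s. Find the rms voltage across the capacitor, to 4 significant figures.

1.660 V

X_L = ωL = 320.0 Ω
X_C = 1/(ωC) = 1235 Ω
Net reactance X = X_L − X_C = -914.6 Ω
Z = − j914.6 Ω
|Z| = √(0² + 914.6²) = 914.6 Ω
I = V/|Z| = 1.345 mA
V_C = I·|Z_C| = 0.001345 × 1235 = 1.660 V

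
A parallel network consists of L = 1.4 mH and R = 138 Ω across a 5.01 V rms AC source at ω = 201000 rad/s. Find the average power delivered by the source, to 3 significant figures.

182 mW

X_L = ωL = 281 Ω
Parallel: admittances add. Y = 1/R + 1/(jωL)
Y = (0.00725 − j0.00355) S
|Y| = 0.00807 S → |Z| = 1/|Y| = 124 Ω, ∠Z = −∠Y = 26.1°
I = V/|Z| = 40.4 mA
P = VI cos φ = 5.01 × 0.0404 × cos(26.1°) = 182 mW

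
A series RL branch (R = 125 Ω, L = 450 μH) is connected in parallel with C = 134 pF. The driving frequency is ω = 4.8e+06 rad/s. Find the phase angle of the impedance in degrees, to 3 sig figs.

X_L = ωL = 2160 Ω
X_C = 1/(ωC) = 1550 Ω
Branch 1 (R+jX_L): Z₁ = 125 + j2160 Ω, |Z₁| = 2160 Ω
Branch 2 (−jX_C): Z₂ = −j1550 Ω
Parallel: Z = Z₁Z₂/(Z₁+Z₂), |Z| = 5440 Ω, ∠Z = -81.6°

-81.6°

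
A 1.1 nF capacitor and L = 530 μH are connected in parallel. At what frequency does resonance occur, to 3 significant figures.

ω₀ = 1/√(LC) = 1/√(0.00053 × 1.1e-09) = 1.31e+06 rad/s
f₀ = ω₀/(2π) = 208 kHz

208 kHz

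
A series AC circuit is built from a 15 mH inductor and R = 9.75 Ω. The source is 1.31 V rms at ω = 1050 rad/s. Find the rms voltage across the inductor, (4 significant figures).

X_L = ωL = 15.75 Ω
Z = 9.750 + j15.75 Ω
|Z| = √(9.750² + 15.75²) = 18.52 Ω
I = V/|Z| = 70.72 mA
V_L = I·|Z_L| = 0.07072 × 15.75 = 1.114 V

1.114 V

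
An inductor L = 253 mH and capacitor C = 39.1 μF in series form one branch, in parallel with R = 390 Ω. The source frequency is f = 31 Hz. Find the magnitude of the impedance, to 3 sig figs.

ω = 2πf = 194.8 rad/s
X_L = ωL = 49.3 Ω
X_C = 1/(ωC) = 131 Ω
Branch 1: Z₁ = R = 390 Ω
Branch 2 (series LC): Z₂ = j(X_L − X_C) = −j82.0 Ω
Parallel: Z = Z₁Z₂/(Z₁+Z₂), |Z| = 80.3 Ω, ∠Z = -78.1°

80.3 Ω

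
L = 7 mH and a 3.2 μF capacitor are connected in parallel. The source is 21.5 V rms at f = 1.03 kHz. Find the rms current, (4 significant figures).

ω = 2πf = 6472 rad/s
X_L = ωL = 45.30 Ω
X_C = 1/(ωC) = 48.29 Ω
Parallel: admittances add. Y = 1/(jωL) + jωC
Y = (0 − j0.001365) S
|Y| = 0.001365 S → |Z| = 1/|Y| = 732.7 Ω, ∠Z = −∠Y = 90.00°
I = V/|Z| = 21.5/732.7 = 29.34 mA

29.34 mA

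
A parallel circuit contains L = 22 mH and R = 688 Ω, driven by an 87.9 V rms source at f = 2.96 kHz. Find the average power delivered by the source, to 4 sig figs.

ω = 2πf = 18600 rad/s
X_L = ωL = 409.2 Ω
Parallel: admittances add. Y = 1/R + 1/(jωL)
Y = (0.001453 − j0.002444) S
|Y| = 0.002844 S → |Z| = 1/|Y| = 351.7 Ω, ∠Z = −∠Y = 59.26°
I = V/|Z| = 249.9 mA
P = VI cos φ = 87.9 × 0.2499 × cos(59.26°) = 11.23 W

11.23 W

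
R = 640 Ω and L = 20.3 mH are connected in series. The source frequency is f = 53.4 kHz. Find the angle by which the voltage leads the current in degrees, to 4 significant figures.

84.63°

ω = 2πf = 335500 rad/s
X_L = ωL = 6811 Ω
Z = 640.0 + j6811 Ω
|Z| = √(640.0² + 6811²) = 6841 Ω
∠Z = arctan(6811/640.0) = 84.63°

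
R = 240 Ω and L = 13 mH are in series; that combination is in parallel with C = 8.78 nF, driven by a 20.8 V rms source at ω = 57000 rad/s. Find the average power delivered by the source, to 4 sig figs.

X_L = ωL = 741.0 Ω
X_C = 1/(ωC) = 1998 Ω
Branch 1 (R+jX_L): Z₁ = 240.0 + j741.0 Ω, |Z₁| = 778.9 Ω
Branch 2 (−jX_C): Z₂ = −j1998 Ω
Parallel: Z = Z₁Z₂/(Z₁+Z₂), |Z| = 1216 Ω, ∠Z = 61.25°
I = V/|Z| = 17.10 mA
P = VI cos φ = 20.8 × 0.01710 × cos(61.25°) = 171.2 mW

171.2 mW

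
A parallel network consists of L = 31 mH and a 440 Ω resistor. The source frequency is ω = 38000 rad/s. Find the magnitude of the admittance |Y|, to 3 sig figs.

2.43 mS

X_L = ωL = 1180 Ω
Parallel: admittances add. Y = 1/R + 1/(jωL)
Y = (0.00227 − j0.000849) S
|Y| = 0.00243 S → |Z| = 1/|Y| = 412 Ω, ∠Z = −∠Y = 20.5°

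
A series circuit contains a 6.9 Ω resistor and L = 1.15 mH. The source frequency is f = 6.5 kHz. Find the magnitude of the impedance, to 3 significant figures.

47.5 Ω

ω = 2πf = 40840 rad/s
X_L = ωL = 47.0 Ω
Z = 6.90 + j47.0 Ω
|Z| = √(6.90² + 47.0²) = 47.5 Ω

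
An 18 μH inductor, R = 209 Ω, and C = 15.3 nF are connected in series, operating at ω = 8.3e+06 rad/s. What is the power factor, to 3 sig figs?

X_L = ωL = 149 Ω
X_C = 1/(ωC) = 7.87 Ω
Net reactance X = X_L − X_C = 142 Ω
Z = 209 + j142 Ω
|Z| = √(209² + 142²) = 252 Ω
∠Z = arctan(142/209) = 34.1°
cos φ = cos(34.1°) = 0.828

0.828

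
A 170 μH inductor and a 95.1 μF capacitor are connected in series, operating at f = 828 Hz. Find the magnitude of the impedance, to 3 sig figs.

1.14 Ω

ω = 2πf = 5202 rad/s
X_L = ωL = 0.884 Ω
X_C = 1/(ωC) = 2.02 Ω
Net reactance X = X_L − X_C = -1.14 Ω
Z = − j1.14 Ω
|Z| = √(0² + 1.14²) = 1.14 Ω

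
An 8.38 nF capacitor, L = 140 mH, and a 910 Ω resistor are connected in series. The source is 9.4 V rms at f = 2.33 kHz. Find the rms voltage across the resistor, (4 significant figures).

1.387 V

ω = 2πf = 14640 rad/s
X_L = ωL = 2050 Ω
X_C = 1/(ωC) = 8151 Ω
Net reactance X = X_L − X_C = -6102 Ω
Z = 910.0 − j6102 Ω
|Z| = √(910.0² + 6102²) = 6169 Ω
I = V/|Z| = 1.524 mA
V_R = I·|Z_R| = 0.001524 × 910.0 = 1.387 V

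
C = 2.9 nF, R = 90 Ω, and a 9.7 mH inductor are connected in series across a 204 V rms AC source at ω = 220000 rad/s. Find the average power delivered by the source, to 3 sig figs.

11.4 W

X_L = ωL = 2130 Ω
X_C = 1/(ωC) = 1570 Ω
Net reactance X = X_L − X_C = 567 Ω
Z = 90.0 + j567 Ω
|Z| = √(90.0² + 567²) = 574 Ω
∠Z = arctan(567/90.0) = 81.0°
I = V/|Z| = 356 mA
P = VI cos φ = 204 × 0.356 × cos(81.0°) = 11.4 W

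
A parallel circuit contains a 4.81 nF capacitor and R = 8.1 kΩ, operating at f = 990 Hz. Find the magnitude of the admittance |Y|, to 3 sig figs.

ω = 2πf = 6220 rad/s
X_C = 1/(ωC) = 33400 Ω
Parallel: admittances add. Y = 1/R + jωC
Y = (0.000123 + j2.99e-05) S
|Y| = 0.000127 S → |Z| = 1/|Y| = 7870 Ω, ∠Z = −∠Y = -13.6°

127 μS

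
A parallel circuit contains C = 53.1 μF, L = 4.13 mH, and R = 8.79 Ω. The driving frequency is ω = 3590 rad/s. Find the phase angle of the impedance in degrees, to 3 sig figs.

-47.3°

X_L = ωL = 14.8 Ω
X_C = 1/(ωC) = 5.25 Ω
Parallel: admittances add. Y = 1/R + 1/(jωL) + jωC
Y = (0.114 + j0.123) S
|Y| = 0.168 S → |Z| = 1/|Y| = 5.96 Ω, ∠Z = −∠Y = -47.3°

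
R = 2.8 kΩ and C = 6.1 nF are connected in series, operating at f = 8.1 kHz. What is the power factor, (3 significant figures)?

ω = 2πf = 50890 rad/s
X_C = 1/(ωC) = 3220 Ω
Z = 2800 − j3220 Ω
|Z| = √(2800² + 3220²) = 4270 Ω
∠Z = arctan(-3220/2800) = -49.0°
cos φ = cos(-49.0°) = 0.656

0.656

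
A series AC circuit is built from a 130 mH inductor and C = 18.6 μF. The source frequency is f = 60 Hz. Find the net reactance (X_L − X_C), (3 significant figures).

-93.6 Ω

ω = 2πf = 377.0 rad/s
X_L = ωL = 49.0 Ω
X_C = 1/(ωC) = 143 Ω
X = 49.0 − 143 = -93.6 Ω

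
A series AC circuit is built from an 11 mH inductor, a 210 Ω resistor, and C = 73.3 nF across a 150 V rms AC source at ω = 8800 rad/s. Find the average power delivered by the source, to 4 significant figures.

2.191 W

X_L = ωL = 96.80 Ω
X_C = 1/(ωC) = 1550 Ω
Net reactance X = X_L − X_C = -1453 Ω
Z = 210.0 − j1453 Ω
|Z| = √(210.0² + 1453²) = 1469 Ω
∠Z = arctan(-1453/210.0) = -81.78°
I = V/|Z| = 102.1 mA
P = VI cos φ = 150 × 0.1021 × cos(-81.78°) = 2.191 W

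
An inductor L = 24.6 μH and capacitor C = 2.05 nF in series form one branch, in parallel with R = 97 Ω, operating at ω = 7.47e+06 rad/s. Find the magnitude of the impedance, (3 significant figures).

X_L = ωL = 184 Ω
X_C = 1/(ωC) = 65.3 Ω
Branch 1: Z₁ = R = 97.0 Ω
Branch 2 (series LC): Z₂ = j(X_L − X_C) = j118 Ω
Parallel: Z = Z₁Z₂/(Z₁+Z₂), |Z| = 75.0 Ω, ∠Z = 39.3°

75.0 Ω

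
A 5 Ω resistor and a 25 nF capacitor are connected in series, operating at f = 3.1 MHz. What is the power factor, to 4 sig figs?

ω = 2πf = 1.948e+07 rad/s
X_C = 1/(ωC) = 2.054 Ω
Z = 5.000 − j2.054 Ω
|Z| = √(5.000² + 2.054²) = 5.405 Ω
∠Z = arctan(-2.054/5.000) = -22.33°
cos φ = cos(-22.33°) = 0.9250

0.9250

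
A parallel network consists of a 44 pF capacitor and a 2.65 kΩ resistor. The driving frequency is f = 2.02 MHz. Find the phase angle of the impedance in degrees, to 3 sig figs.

ω = 2πf = 1.269e+07 rad/s
X_C = 1/(ωC) = 1790 Ω
Parallel: admittances add. Y = 1/R + jωC
Y = (0.000377 + j0.000558) S
|Y| = 0.000674 S → |Z| = 1/|Y| = 1480 Ω, ∠Z = −∠Y = -56.0°

-56.0°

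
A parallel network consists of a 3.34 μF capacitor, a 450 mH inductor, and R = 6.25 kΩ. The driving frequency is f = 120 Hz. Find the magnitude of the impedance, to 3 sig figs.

2180 Ω

ω = 2πf = 754.0 rad/s
X_L = ωL = 339 Ω
X_C = 1/(ωC) = 397 Ω
Parallel: admittances add. Y = 1/R + 1/(jωL) + jωC
Y = (0.000160 − j0.000429) S
|Y| = 0.000458 S → |Z| = 1/|Y| = 2180 Ω, ∠Z = −∠Y = 69.5°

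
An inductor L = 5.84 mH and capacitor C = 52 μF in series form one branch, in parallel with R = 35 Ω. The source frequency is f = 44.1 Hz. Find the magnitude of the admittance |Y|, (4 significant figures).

32.16 mS

ω = 2πf = 277.1 rad/s
X_L = ωL = 1.618 Ω
X_C = 1/(ωC) = 69.40 Ω
Branch 1: Z₁ = R = 35.00 Ω
Branch 2 (series LC): Z₂ = j(X_L − X_C) = −j67.78 Ω
Parallel: Z = Z₁Z₂/(Z₁+Z₂), |Z| = 31.10 Ω, ∠Z = -27.31°
|Y| = 1/|Z| = 32.16 mS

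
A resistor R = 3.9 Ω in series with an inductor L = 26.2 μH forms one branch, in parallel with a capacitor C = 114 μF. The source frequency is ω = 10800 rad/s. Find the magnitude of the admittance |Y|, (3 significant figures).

1.24 S

X_L = ωL = 0.283 Ω
X_C = 1/(ωC) = 0.812 Ω
Branch 1 (R+jX_L): Z₁ = 3.90 + j0.283 Ω, |Z₁| = 3.91 Ω
Branch 2 (−jX_C): Z₂ = −j0.812 Ω
Parallel: Z = Z₁Z₂/(Z₁+Z₂), |Z| = 0.807 Ω, ∠Z = -78.1°
|Y| = 1/|Z| = 1.24 S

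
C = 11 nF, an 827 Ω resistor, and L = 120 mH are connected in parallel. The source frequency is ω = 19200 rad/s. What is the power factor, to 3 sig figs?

0.983

X_L = ωL = 2300 Ω
X_C = 1/(ωC) = 4730 Ω
Parallel: admittances add. Y = 1/R + 1/(jωL) + jωC
Y = (0.00121 − j0.000223) S
|Y| = 0.00123 S → |Z| = 1/|Y| = 813 Ω, ∠Z = −∠Y = 10.4°
cos φ = cos(10.4°) = 0.983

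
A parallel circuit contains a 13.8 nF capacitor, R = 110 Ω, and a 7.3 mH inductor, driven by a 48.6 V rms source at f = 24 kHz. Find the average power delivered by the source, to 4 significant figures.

21.47 W

ω = 2πf = 150800 rad/s
X_L = ωL = 1101 Ω
X_C = 1/(ωC) = 480.5 Ω
Parallel: admittances add. Y = 1/R + 1/(jωL) + jωC
Y = (0.009091 + j0.001173) S
|Y| = 0.009166 S → |Z| = 1/|Y| = 109.1 Ω, ∠Z = −∠Y = -7.350°
I = V/|Z| = 445.5 mA
P = VI cos φ = 48.6 × 0.4455 × cos(-7.350°) = 21.47 W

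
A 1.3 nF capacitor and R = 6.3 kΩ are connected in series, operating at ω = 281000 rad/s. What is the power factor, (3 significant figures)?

0.917

X_C = 1/(ωC) = 2740 Ω
Z = 6300 − j2740 Ω
|Z| = √(6300² + 2740²) = 6870 Ω
∠Z = arctan(-2740/6300) = -23.5°
cos φ = cos(-23.5°) = 0.917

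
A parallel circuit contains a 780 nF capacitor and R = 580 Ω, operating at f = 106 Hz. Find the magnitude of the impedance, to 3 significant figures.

555 Ω

ω = 2πf = 666.0 rad/s
X_C = 1/(ωC) = 1920 Ω
Parallel: admittances add. Y = 1/R + jωC
Y = (0.00172 + j0.000519) S
|Y| = 0.00180 S → |Z| = 1/|Y| = 555 Ω, ∠Z = −∠Y = -16.8°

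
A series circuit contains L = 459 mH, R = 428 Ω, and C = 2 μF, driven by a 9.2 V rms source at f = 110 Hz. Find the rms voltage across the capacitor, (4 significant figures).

11.28 V

ω = 2πf = 691.2 rad/s
X_L = ωL = 317.2 Ω
X_C = 1/(ωC) = 723.4 Ω
Net reactance X = X_L − X_C = -406.2 Ω
Z = 428.0 − j406.2 Ω
|Z| = √(428.0² + 406.2²) = 590.1 Ω
I = V/|Z| = 15.59 mA
V_C = I·|Z_C| = 0.01559 × 723.4 = 11.28 V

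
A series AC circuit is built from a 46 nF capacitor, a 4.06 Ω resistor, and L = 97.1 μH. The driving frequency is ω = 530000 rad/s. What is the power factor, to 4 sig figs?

X_L = ωL = 51.46 Ω
X_C = 1/(ωC) = 41.02 Ω
Net reactance X = X_L − X_C = 10.45 Ω
Z = 4.060 + j10.45 Ω
|Z| = √(4.060² + 10.45²) = 11.21 Ω
∠Z = arctan(10.45/4.060) = 68.76°
cos φ = cos(68.76°) = 0.3623

0.3623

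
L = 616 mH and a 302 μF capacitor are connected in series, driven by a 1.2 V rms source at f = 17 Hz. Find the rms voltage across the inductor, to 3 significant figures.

ω = 2πf = 106.8 rad/s
X_L = ωL = 65.8 Ω
X_C = 1/(ωC) = 31.0 Ω
Net reactance X = X_L − X_C = 34.8 Ω
Z = j34.8 Ω
|Z| = √(0² + 34.8²) = 34.8 Ω
I = V/|Z| = 34.5 mA
V_L = I·|Z_L| = 0.0345 × 65.8 = 2.27 V

2.27 V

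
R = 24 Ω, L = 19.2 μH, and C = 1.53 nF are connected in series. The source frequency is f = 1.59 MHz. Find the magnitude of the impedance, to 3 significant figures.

ω = 2πf = 9.99e+06 rad/s
X_L = ωL = 192 Ω
X_C = 1/(ωC) = 65.4 Ω
Net reactance X = X_L − X_C = 126 Ω
Z = 24.0 + j126 Ω
|Z| = √(24.0² + 126²) = 129 Ω

129 Ω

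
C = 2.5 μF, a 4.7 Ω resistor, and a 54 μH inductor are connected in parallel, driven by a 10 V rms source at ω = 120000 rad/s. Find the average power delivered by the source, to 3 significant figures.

21.3 W

X_L = ωL = 6.48 Ω
X_C = 1/(ωC) = 3.33 Ω
Parallel: admittances add. Y = 1/R + 1/(jωL) + jωC
Y = (0.213 + j0.146) S
|Y| = 0.258 S → |Z| = 1/|Y| = 3.88 Ω, ∠Z = −∠Y = -34.4°
I = V/|Z| = 2.58 A
P = VI cos φ = 10 × 2.58 × cos(-34.4°) = 21.3 W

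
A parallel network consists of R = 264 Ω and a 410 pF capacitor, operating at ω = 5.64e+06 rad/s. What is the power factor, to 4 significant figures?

X_C = 1/(ωC) = 432.5 Ω
Parallel: admittances add. Y = 1/R + jωC
Y = (0.003788 + j0.002312) S
|Y| = 0.004438 S → |Z| = 1/|Y| = 225.3 Ω, ∠Z = −∠Y = -31.40°
cos φ = cos(-31.40°) = 0.8535

0.8535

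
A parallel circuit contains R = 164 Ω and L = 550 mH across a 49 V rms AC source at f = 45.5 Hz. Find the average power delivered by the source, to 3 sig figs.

ω = 2πf = 285.9 rad/s
X_L = ωL = 157 Ω
Parallel: admittances add. Y = 1/R + 1/(jωL)
Y = (0.00610 − j0.00636) S
|Y| = 0.00881 S → |Z| = 1/|Y| = 113 Ω, ∠Z = −∠Y = 46.2°
I = V/|Z| = 432 mA
P = VI cos φ = 49 × 0.432 × cos(46.2°) = 14.6 W

14.6 W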